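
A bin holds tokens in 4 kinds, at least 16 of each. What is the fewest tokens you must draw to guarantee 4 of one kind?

In the worst case you draw 3 of each of the 4 kinds: 4 × 3 = 12.
One more forces 4 of some kind, so 12 + 1 = 13.

13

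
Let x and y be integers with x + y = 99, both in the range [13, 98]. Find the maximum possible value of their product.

xy = x(99 − x) is maximized when x is as near 99/2 as the bounds allow.
Taking x = 49 and y = 50 (both in [13, 98]) gives xy = 2450.

2450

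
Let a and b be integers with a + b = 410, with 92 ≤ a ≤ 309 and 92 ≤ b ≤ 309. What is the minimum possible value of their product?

31209

For a fixed sum, ab is smallest when a and b are as far apart as possible.
The extreme feasible split is a = 101, b = 309, giving ab = 31209.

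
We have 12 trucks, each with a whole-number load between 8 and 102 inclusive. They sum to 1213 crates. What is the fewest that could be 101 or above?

7

Suppose at most 12 − j of them reach 101; then j values are ≤ 100 and the rest ≤ 102.
The total is then ≤ 100·j + 102·(12 − j) = 1224 − 2j. For this to be ≥ 1213 we need j ≤ 5, so at least 12 − 5 = 7 must reach 101.
Exactly 7 works: 7 values at 102 and 5 at 100 total 1214; lower one of the high values by 1 (still ≥ 101) to hit 1213.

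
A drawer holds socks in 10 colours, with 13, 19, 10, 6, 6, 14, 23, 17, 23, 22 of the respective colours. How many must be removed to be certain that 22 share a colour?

149

In the worst case you take as many as possible of each colour without reaching 22: 13 + 19 + 10 + 6 + 6 + 14 + 21 + 17 + 21 + 21 = 148.
The next one must give 22 of some colour, so 148 + 1 = 149.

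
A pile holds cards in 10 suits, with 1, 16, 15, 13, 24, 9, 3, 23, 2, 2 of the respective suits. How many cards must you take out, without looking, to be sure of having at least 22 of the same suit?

In the worst case you take as many as possible of each suit without reaching 22: 1 + 16 + 15 + 13 + 21 + 9 + 3 + 21 + 2 + 2 = 103.
The next one must give 22 of some suit, so 103 + 1 = 104.

104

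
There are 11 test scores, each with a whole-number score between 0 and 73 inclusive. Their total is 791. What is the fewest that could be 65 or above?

10

If only k of them are at least 65, the other 11 − k are at most 64, so the total is at most k·73 + (11 − k)·64.
This must reach 791, so k·73 + (11 − k)·64 ≥ 791, giving k ≥ 10.
Exactly 10 works: 10 values at 73 and 1 at 64 total 794; lower one of the high values by 3 (still ≥ 65) to hit 791.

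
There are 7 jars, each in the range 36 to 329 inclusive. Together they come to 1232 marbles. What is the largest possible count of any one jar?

329

To make one jar as large as possible, make the other 6 as small as possible.
The other 6 contribute at least 6 × 36 = 216, leaving at most 1232 − 216 = 1016.
But each jar is capped at 329, so the maximum is 329.
Achievable: one at 329 and the other 6 totalling 903, which fits since 6 × 36 ≤ 903 ≤ 6 × 329.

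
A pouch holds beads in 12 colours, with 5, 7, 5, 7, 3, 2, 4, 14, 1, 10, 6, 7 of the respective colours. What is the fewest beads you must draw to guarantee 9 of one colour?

64

In the worst case you take as many as possible of each colour without reaching 9: 5 + 7 + 5 + 7 + 3 + 2 + 4 + 8 + 1 + 8 + 6 + 7 = 63.
The next one must give 9 of some colour, so 63 + 1 = 64.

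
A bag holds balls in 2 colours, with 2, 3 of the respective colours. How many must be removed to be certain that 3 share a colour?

5

In the worst case you take as many as possible of each colour without reaching 3: 2 + 2 = 4.
The next one must give 3 of some colour, so 4 + 1 = 5.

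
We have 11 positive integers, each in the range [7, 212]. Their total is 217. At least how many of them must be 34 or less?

6

Let j be the number exceeding 34. Then the total is ≥ 35·j + 7·(11 − j) = 77 + 28j.
So 28j ≤ 140 and j ≤ 5; hence at least 11 − 5 = 6 are ≤ 34.
Exactly 6 works: 6 values at 7 and 5 at 35 total 217.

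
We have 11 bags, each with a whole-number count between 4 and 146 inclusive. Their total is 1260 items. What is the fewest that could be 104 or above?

3

Each value short of 104 is at most 103, costing at least 146 − 103 = 43 against the maximum total of 1606.
We can afford to lose at most 1606 − 1260 = 346, so at most ⌊346/43⌋ = 8 fall short, and at least 3 are ≥ 104.
Exactly 3 works: 3 values at 146 and 8 at 103 total 1262; lower one of the high values by 2 (still ≥ 104) to hit 1260.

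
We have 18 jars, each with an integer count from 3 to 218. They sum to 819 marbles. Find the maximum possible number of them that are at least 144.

Suppose k of them are at least 144. Those contribute at least 144 each and the other 18 − k at least 3 each.
So the total is at least 144k + 3(18 − k) = 54 + 141k. This must be ≤ 819, giving k ≤ 5.
k = 5 is achieved by 5 values at 144 and 13 at 3, total 759; add 60 to one value (staying below 144) to reach 819.

5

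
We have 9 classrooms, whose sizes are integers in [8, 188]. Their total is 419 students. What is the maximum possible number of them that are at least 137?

Suppose k of them are at least 137. Those contribute at least 137 each and the other 9 − k at least 8 each.
So the total is at least 137k + 8(9 − k) = 72 + 129k. This must be ≤ 419, giving k ≤ 2.
k = 2 is achieved by 2 values at 137 and 7 at 8, total 330; add 89 to one value (staying below 137) to reach 419.

2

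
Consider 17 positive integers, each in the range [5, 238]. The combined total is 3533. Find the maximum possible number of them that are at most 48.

2

Suppose k of them are at most 48. Those contribute at most 48 each and the rest at most 238 each.
So the total is at most 48k + 238(17 − k) = 4046 − 190k. This must still be ≥ 3533, so k ≤ 2.
k = 2 is achieved by 2 values at 48 and 15 at 238, total 3666; lower one of the 238's by 133 (still > 48) to reach 3533.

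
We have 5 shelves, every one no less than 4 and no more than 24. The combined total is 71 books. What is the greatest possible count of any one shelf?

Maximizing one value means minimizing the remaining 4.
The other 4 contribute at least 4 × 4 = 16, leaving at most 71 − 16 = 55.
But each shelf is capped at 24, so the maximum is 24.
Achievable: one at 24 and the other 4 totalling 47, which fits since 4 × 4 ≤ 47 ≤ 4 × 24.

24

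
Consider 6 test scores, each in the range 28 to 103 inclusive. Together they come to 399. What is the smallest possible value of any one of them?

28

Minimizing one value means maximizing the remaining 5.
The other 5 can take up 5 × 103 = 515 ≥ 399 − 28, so one score can sit at its floor of 28.
Achievable: one at 28 and the other 5 totalling 371, which fits since 5 × 28 ≤ 371 ≤ 5 × 103.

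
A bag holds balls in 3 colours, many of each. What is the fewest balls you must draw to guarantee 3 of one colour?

7

You could draw 2 of every colour without reaching 3 of any — 6 in all.
One more forces 3 of some colour, so 6 + 1 = 7.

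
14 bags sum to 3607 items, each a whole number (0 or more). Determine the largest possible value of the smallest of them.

257

If every one of the 14 were at least 258, the total would be at least 14 × 258 = 3612 > 3607.
Achievable: 5 of them at 257 and 9 at 258 total 3607.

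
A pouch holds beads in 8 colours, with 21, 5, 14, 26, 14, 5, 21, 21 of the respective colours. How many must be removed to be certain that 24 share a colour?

In the worst case you take as many as possible of each colour without reaching 24: 21 + 5 + 14 + 23 + 14 + 5 + 21 + 21 = 124.
The next one must give 24 of some colour, so 124 + 1 = 125.

125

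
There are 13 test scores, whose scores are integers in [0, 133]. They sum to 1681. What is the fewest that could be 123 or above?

9

Each value short of 123 is at most 122, costing at least 133 − 122 = 11 against the maximum total of 1729.
We can afford to lose at most 1729 − 1681 = 48, so at most ⌊48/11⌋ = 4 fall short, and at least 9 are ≥ 123.
Exactly 9 works: 9 values at 133 and 4 at 122 total 1685; lower one of the high values by 4 (still ≥ 123) to hit 1681.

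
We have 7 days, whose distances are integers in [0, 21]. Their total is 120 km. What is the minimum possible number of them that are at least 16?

Each value short of 16 is at most 15, costing at least 21 − 15 = 6 against the maximum total of 147.
We can afford to lose at most 147 − 120 = 27, so at most ⌊27/6⌋ = 4 fall short, and at least 3 are ≥ 16.
Exactly 3 works: 3 values at 21 and 4 at 15 total 123; lower one of the high values by 3 (still ≥ 16) to hit 120.

3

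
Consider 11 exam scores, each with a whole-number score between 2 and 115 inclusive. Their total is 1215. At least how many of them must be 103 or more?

8

Each value short of 103 is at most 102, costing at least 115 − 102 = 13 against the maximum total of 1265.
We can afford to lose at most 1265 − 1215 = 50, so at most ⌊50/13⌋ = 3 fall short, and at least 8 are ≥ 103.
Exactly 8 works: 8 values at 115 and 3 at 102 total 1226; lower one of the high values by 11 (still ≥ 103) to hit 1215.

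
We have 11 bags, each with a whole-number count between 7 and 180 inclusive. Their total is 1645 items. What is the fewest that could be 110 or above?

Each value short of 110 is at most 109, costing at least 180 − 109 = 71 against the maximum total of 1980.
We can afford to lose at most 1980 − 1645 = 335, so at most ⌊335/71⌋ = 4 fall short, and at least 7 are ≥ 110.
Exactly 7 works: 7 values at 180 and 4 at 109 total 1696; lower one of the high values by 51 (still ≥ 110) to hit 1645.

7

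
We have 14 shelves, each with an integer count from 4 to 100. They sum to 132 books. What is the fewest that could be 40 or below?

12

If only k of them are at most 40, the other 14 − k are at least 41, so the total is at least (14 − k)·41 + k·4.
This is ≤ 132, so (14 − k)·41 + 4k ≤ 132, which gives k ≥ 12.
Exactly 12 works: 12 values at 4 and 2 at 41 total 130; raise one of the low values by 2 (still ≤ 40) to hit 132.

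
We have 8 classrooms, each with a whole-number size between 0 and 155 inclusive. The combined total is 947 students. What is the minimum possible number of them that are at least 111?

Suppose at most 8 − j of them reach 111; then j values are ≤ 110 and the rest ≤ 155.
The total is then ≤ 110·j + 155·(8 − j) = 1240 − 45j. For this to be ≥ 947 we need j ≤ 6, so at least 8 − 6 = 2 must reach 111.
Exactly 2 works: 2 values at 155 and 6 at 110 total 970; lower one of the high values by 23 (still ≥ 111) to hit 947.

2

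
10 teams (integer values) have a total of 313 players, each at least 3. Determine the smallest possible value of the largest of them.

32

Some value must be at least ⌈313/10⌉ = 32, since 10 × 31 = 310 < 313.
Taking 7 copies of 31 and 3 copies of 32 gives exactly 313, so 32 is attained.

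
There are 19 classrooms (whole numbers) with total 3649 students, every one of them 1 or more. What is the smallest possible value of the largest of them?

193

Some value must be at least ⌈3649/19⌉ = 193, since 19 × 192 = 3648 < 3649.
Achievable: 1 of them at 193 and 18 at 192 total 3649.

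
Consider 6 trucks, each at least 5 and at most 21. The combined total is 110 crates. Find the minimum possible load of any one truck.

5

To make one truck as small as possible, make the other 5 as large as possible.
The other 5 contribute at most 5 × 21 = 105, leaving at least 110 − 105 = 5.
Since 5 ≥ 5, this is achievable: one at 5 and 5 at 21.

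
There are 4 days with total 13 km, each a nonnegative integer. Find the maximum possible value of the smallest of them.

The average is 13/4 < 4, so some value is ≤ 3.
Taking 3 copies of 3 and 1 copy of 4 gives exactly 13, so 3 is attained.

3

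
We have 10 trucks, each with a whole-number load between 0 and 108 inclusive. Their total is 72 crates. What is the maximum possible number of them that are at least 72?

Suppose k of them are at least 72. Those contribute at least 72 each and the other 10 − k at least 0 each.
So the total is at least 72k + 0(10 − k) = 0 + 72k. This must be ≤ 72, giving k ≤ 1.
k = 1 is achieved by 1 value at 72 and 9 at 0, total 72.

1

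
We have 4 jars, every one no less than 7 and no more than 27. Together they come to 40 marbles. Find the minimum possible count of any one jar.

7

Minimizing one value means maximizing the remaining 3.
The other 3 can take up 3 × 27 = 81 ≥ 40 − 7, so one jar can sit at its floor of 7.
Achievable: one at 7 and the other 3 totalling 33, which fits since 3 × 7 ≤ 33 ≤ 3 × 27.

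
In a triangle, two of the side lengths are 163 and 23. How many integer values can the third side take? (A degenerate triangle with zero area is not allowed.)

The triangle inequality gives |163 − 23| < c < 163 + 23, i.e. 140 < c < 186.
So c can be any integer from 141 to 185: 45 values.

45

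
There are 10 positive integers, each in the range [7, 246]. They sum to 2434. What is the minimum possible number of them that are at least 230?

Each value short of 230 is at most 229, costing at least 246 − 229 = 17 against the maximum total of 2460.
We can afford to lose at most 2460 − 2434 = 26, so at most ⌊26/17⌋ = 1 fall short, and at least 9 are ≥ 230.
Exactly 9 works: 9 values at 246 and 1 at 229 total 2443; lower one of the high values by 9 (still ≥ 230) to hit 2434.

9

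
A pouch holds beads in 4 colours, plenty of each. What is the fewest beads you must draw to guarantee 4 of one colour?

13

In the worst case you draw 3 of each of the 4 colours: 4 × 3 = 12.
One more forces 4 of some colour, so 12 + 1 = 13.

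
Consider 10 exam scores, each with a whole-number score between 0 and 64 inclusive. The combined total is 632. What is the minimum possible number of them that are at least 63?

Each value short of 63 is at most 62, costing at least 64 − 62 = 2 against the maximum total of 640.
We can afford to lose at most 640 − 632 = 8, so at most ⌊8/2⌋ = 4 fall short, and at least 6 are ≥ 63.
Exactly 6 works: 6 values at 64 and 4 at 62 total 632.

6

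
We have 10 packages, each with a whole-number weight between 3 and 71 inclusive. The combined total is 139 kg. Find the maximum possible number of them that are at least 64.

Suppose k of them are at least 64. Those contribute at least 64 each and the other 10 − k at least 3 each.
So the total is at least 64k + 3(10 − k) = 30 + 61k. This must be ≤ 139, giving k ≤ 1.
k = 1 is achieved by 1 value at 64 and 9 at 3, total 91; add 48 to one value (staying below 64) to reach 139.

1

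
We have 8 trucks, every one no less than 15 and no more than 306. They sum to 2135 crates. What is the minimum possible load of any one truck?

Minimizing one value means maximizing the remaining 7.
The other 7 can take up 7 × 306 = 2142 ≥ 2135 − 15, so one truck can sit at its floor of 15.
Achievable: one at 15 and the other 7 totalling 2120, which fits since 7 × 15 ≤ 2120 ≤ 7 × 306.

15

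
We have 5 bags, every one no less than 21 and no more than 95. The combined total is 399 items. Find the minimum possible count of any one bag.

21

To make one bag as small as possible, make the other 4 as large as possible.
The other 4 can take up 4 × 95 = 380 ≥ 399 − 21, so one bag can sit at its floor of 21.
Achievable: one at 21 and the other 4 totalling 378, which fits since 4 × 21 ≤ 378 ≤ 4 × 95.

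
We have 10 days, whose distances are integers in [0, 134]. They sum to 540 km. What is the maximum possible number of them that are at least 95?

Suppose k of them are at least 95. Those contribute at least 95 each and the other 10 − k at least 0 each.
So the total is at least 95k + 0(10 − k) = 0 + 95k. This must be ≤ 540, giving k ≤ 5.
k = 5 is achieved by 5 values at 95 and 5 at 0, total 475; add 65 to one value (staying below 95) to reach 540.

5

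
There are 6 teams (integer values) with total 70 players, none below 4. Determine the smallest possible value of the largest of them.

12

The 6 values sum to 70, so their maximum is at least ⌈70/6⌉ = 12.
Equality holds with 4 values of 12 and 2 values of 11.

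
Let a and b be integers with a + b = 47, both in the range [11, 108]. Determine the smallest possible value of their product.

ab = a(47 − a) is concave in a, so over [11, 36] it is minimized at an endpoint.
At the endpoint a = 11, b = 47 − 11 = 36, so ab = 11 × 36 = 396.

396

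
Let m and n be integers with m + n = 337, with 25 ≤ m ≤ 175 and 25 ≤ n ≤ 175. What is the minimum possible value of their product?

For a fixed sum, mn is smallest when m and n are as far apart as possible.
The extreme feasible split is m = 162, n = 175, giving mn = 28350.

28350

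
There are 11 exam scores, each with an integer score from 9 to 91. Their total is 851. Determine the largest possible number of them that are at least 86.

9

Suppose k of them are at least 86. Those contribute at least 86 each and the other 11 − k at least 9 each.
So the total is at least 86k + 9(11 − k) = 99 + 77k. This must be ≤ 851, giving k ≤ 9.
k = 9 is achieved by 9 values at 86 and 2 at 9, total 792; add 59 to one value (staying below 86) to reach 851.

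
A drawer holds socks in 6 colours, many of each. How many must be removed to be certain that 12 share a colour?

67

In the worst case you draw 11 of each of the 6 colours: 6 × 11 = 66.
One more forces 12 of some colour, so 66 + 1 = 67.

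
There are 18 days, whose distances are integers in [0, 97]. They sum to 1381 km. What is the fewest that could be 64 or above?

If only k of them are at least 64, the other 18 − k are at most 63, so the total is at most k·97 + (18 − k)·63.
This must reach 1381, so k·97 + (18 − k)·63 ≥ 1381, giving k ≥ 8.
Exactly 8 works: 8 values at 97 and 10 at 63 total 1406; lower one of the high values by 25 (still ≥ 64) to hit 1381.

8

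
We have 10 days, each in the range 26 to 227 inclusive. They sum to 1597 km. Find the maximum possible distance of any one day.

227

To make one day as large as possible, make the other 9 as small as possible.
The other 9 contribute at least 9 × 26 = 234, leaving at most 1597 − 234 = 1363.
But each day is capped at 227, so the maximum is 227.
Achievable: one at 227 and the other 9 totalling 1370, which fits since 9 × 26 ≤ 1370 ≤ 9 × 227.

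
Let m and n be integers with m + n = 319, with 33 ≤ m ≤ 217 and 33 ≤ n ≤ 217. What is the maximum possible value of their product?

25440

For a fixed sum, the product mn is largest when m and n are as close as possible.
Taking m = 159 and n = 160 (both in [33, 217]) gives mn = 25440.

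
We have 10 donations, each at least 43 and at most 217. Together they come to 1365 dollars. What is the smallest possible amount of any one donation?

Minimizing one value means maximizing the remaining 9.
The other 9 can take up 9 × 217 = 1953 ≥ 1365 − 43, so one donation can sit at its floor of 43.
Achievable: one at 43 and the other 9 totalling 1322, which fits since 9 × 43 ≤ 1322 ≤ 9 × 217.

43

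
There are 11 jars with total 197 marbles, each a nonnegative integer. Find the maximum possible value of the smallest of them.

If every one of the 11 were at least 18, the total would be at least 11 × 18 = 198 > 197.
Equality holds with 1 value of 17 and 10 values of 18.

17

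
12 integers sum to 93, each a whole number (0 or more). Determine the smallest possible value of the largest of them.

8

The 12 values sum to 93, so their maximum is at least ⌈93/12⌉ = 8.
Equality holds with 9 values of 8 and 3 values of 7.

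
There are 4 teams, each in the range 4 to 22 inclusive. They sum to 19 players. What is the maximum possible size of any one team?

Maximizing one value means minimizing the remaining 3.
The other 3 contribute at least 3 × 4 = 12, leaving at most 19 − 12 = 7.
Since 7 ≤ 22, this is achievable: one at 7 and 3 at 4.

7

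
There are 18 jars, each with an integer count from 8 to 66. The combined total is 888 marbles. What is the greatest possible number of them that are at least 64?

With k values at 64 or above and the rest at least 8, the sum is at least 144 + 56k.
Since the sum is 888, we need 56k ≤ 744, i.e. k ≤ 13.
k = 13 is achieved by 13 values at 64 and 5 at 8, total 872; add 16 to one value (staying below 64) to reach 888.

13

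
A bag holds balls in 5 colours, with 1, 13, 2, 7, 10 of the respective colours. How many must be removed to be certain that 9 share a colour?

27

In the worst case you take as many as possible of each colour without reaching 9: 1 + 8 + 2 + 7 + 8 = 26.
The next one must give 9 of some colour, so 26 + 1 = 27.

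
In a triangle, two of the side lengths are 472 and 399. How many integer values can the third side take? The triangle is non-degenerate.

797

The triangle inequality gives |472 − 399| < c < 472 + 399, i.e. 73 < c < 871.
So c can be any integer from 74 to 870: 797 values.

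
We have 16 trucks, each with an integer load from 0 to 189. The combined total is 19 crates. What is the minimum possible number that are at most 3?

12

Let j be the number exceeding 3. Then the total is ≥ 4·j + 0·(16 − j) = 0 + 4j.
So 4j ≤ 19 and j ≤ 4; hence at least 16 − 4 = 12 are ≤ 3.
Exactly 12 works: 12 values at 0 and 4 at 4 total 16; raise one of the low values by 3 (still ≤ 3) to hit 19.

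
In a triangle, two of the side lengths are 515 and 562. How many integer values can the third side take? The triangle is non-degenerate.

1029

The triangle inequality gives |515 − 562| < c < 515 + 562, i.e. 47 < c < 1077.
So c can be any integer from 48 to 1076: 1029 values.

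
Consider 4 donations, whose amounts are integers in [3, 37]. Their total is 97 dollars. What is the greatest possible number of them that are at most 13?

Each value at 13 or below falls at least 37 − 13 = 24 short of the ceiling 37.
The ceiling total is 4 × 37 = 148, and we need 97, so at most ⌊(148 − 97)/24⌋ = 2 can be that low.
k = 2 is achieved by 2 values at 13 and 2 at 37, total 100; lower one of the 37's by 3 (still > 13) to reach 97.

2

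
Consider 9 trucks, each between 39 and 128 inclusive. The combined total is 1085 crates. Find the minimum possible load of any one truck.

61

Minimizing one value means maximizing the remaining 8.
The other 8 contribute at most 8 × 128 = 1024, leaving at least 1085 − 1024 = 61.
Since 61 ≥ 39, this is achievable: one at 61 and 8 at 128.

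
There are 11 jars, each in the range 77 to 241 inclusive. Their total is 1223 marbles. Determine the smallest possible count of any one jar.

77

To make one jar as small as possible, make the other 10 as large as possible.
The other 10 can take up 10 × 241 = 2410 ≥ 1223 − 77, so one jar can sit at its floor of 77.
Achievable: one at 77 and the other 10 totalling 1146, which fits since 10 × 77 ≤ 1146 ≤ 10 × 241.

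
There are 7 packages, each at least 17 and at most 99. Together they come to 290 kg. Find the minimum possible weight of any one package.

17

Minimizing one value means maximizing the remaining 6.
The other 6 can take up 6 × 99 = 594 ≥ 290 − 17, so one package can sit at its floor of 17.
Achievable: one at 17 and the other 6 totalling 273, which fits since 6 × 17 ≤ 273 ≤ 6 × 99.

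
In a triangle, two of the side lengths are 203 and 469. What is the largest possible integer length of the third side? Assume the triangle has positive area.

671

The third side must be less than 203 + 469 = 672.
The largest integer below 672 is 671.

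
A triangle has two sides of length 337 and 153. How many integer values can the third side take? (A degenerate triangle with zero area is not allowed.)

305

The triangle inequality gives |337 − 153| < c < 337 + 153, i.e. 184 < c < 490.
So c can be any integer from 185 to 489: 305 values.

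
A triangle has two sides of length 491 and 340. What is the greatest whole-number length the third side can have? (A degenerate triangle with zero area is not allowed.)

The third side must be less than 491 + 340 = 831.
The largest integer below 831 is 830.

830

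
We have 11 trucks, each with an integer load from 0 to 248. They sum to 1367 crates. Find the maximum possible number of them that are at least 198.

6

With k values at 198 or above and the rest at least 0, the sum is at least 0 + 198k.
Since the sum is 1367, we need 198k ≤ 1367, i.e. k ≤ 6.
k = 6 is achieved by 6 values at 198 and 5 at 0, total 1188; add 179 to one value (staying below 198) to reach 1367.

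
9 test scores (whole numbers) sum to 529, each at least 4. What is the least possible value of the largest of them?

59

If every one of the 9 were at most 58, the total would be at most 9 × 58 = 522 < 529.
Achievable: 7 of them at 59 and 2 at 58 total 529.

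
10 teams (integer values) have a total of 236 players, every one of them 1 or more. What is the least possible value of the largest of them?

The 10 values sum to 236, so their maximum is at least ⌈236/10⌉ = 24.
Taking 4 copies of 23 and 6 copies of 24 gives exactly 236, so 24 is attained.

24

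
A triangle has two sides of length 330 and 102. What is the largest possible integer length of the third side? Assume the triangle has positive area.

431

The third side must be less than 330 + 102 = 432.
The largest integer below 432 is 431.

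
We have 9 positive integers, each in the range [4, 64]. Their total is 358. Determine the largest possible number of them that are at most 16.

Each value at 16 or below falls at least 64 − 16 = 48 short of the ceiling 64.
The ceiling total is 9 × 64 = 576, and we need 358, so at most ⌊(576 − 358)/48⌋ = 4 can be that low.
k = 4 is achieved by 4 values at 16 and 5 at 64, total 384; lower one of the 64's by 26 (still > 16) to reach 358.

4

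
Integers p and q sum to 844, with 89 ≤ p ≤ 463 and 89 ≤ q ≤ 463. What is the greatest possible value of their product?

pq = p(844 − p) is maximized when p is as near 844/2 as the bounds allow.
Taking p = 422 and q = 422 (both in [89, 463]) gives pq = 178084.

178084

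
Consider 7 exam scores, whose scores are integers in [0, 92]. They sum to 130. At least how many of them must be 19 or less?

If only k of them are at most 19, the other 7 − k are at least 20, so the total is at least (7 − k)·20 + k·0.
This is ≤ 130, so (7 − k)·20 + 0k ≤ 130, which gives k ≥ 1.
Exactly 1 works: 1 value at 0 and 6 at 20 total 120; raise one of the low values by 10 (still ≤ 19) to hit 130.

1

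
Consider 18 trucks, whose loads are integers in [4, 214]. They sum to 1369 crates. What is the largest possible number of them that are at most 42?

Each value at 42 or below falls at least 214 − 42 = 172 short of the ceiling 214.
The ceiling total is 18 × 214 = 3852, and we need 1369, so at most ⌊(3852 − 1369)/172⌋ = 14 can be that low.
k = 14 is achieved by 14 values at 42 and 4 at 214, total 1444; lower one of the 214's by 75 (still > 42) to reach 1369.

14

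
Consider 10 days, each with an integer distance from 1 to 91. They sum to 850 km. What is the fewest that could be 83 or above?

Each value short of 83 is at most 82, costing at least 91 − 82 = 9 against the maximum total of 910.
We can afford to lose at most 910 − 850 = 60, so at most ⌊60/9⌋ = 6 fall short, and at least 4 are ≥ 83.
Exactly 4 works: 4 values at 91 and 6 at 82 total 856; lower one of the high values by 6 (still ≥ 83) to hit 850.

4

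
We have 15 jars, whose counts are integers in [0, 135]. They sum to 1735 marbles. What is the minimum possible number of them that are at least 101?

Suppose at most 15 − j of them reach 101; then j values are ≤ 100 and the rest ≤ 135.
The total is then ≤ 100·j + 135·(15 − j) = 2025 − 35j. For this to be ≥ 1735 we need j ≤ 8, so at least 15 − 8 = 7 must reach 101.
Exactly 7 works: 7 values at 135 and 8 at 100 total 1745; lower one of the high values by 10 (still ≥ 101) to hit 1735.

7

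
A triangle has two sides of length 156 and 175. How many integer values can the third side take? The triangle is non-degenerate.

The triangle inequality gives |156 − 175| < c < 156 + 175, i.e. 19 < c < 331.
So c can be any integer from 20 to 330: 311 values.

311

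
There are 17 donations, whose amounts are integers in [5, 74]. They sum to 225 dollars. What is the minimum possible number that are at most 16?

6

If only k of them are at most 16, the other 17 − k are at least 17, so the total is at least (17 − k)·17 + k·5.
This is ≤ 225, so (17 − k)·17 + 5k ≤ 225, which gives k ≥ 6.
Exactly 6 works: 6 values at 5 and 11 at 17 total 217; raise one of the low values by 8 (still ≤ 16) to hit 225.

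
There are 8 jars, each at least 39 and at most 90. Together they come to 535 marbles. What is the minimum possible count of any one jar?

Minimizing one value means maximizing the remaining 7.
The other 7 can take up 7 × 90 = 630 ≥ 535 − 39, so one jar can sit at its floor of 39.
Achievable: one at 39 and the other 7 totalling 496, which fits since 7 × 39 ≤ 496 ≤ 7 × 90.

39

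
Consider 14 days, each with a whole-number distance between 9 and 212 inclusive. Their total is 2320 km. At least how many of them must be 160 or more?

If only k of them are at least 160, the other 14 − k are at most 159, so the total is at most k·212 + (14 − k)·159.
This must reach 2320, so k·212 + (14 − k)·159 ≥ 2320, giving k ≥ 2.
Exactly 2 works: 2 values at 212 and 12 at 159 total 2332; lower one of the high values by 12 (still ≥ 160) to hit 2320.

2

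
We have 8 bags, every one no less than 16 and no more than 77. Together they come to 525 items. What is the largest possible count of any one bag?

Maximizing one value means minimizing the remaining 7.
The other 7 contribute at least 7 × 16 = 112, leaving at most 525 − 112 = 413.
But each bag is capped at 77, so the maximum is 77.
Achievable: one at 77 and the other 7 totalling 448, which fits since 7 × 16 ≤ 448 ≤ 7 × 77.

77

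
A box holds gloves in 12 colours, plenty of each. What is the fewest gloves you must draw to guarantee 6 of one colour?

61

In the worst case you draw 5 of each of the 12 colours: 12 × 5 = 60.
One more forces 6 of some colour, so 60 + 1 = 61.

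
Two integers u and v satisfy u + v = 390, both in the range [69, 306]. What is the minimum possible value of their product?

For a fixed sum, uv is smallest when u and v are as far apart as possible.
The extreme feasible split is u = 84, v = 306, giving uv = 25704.

25704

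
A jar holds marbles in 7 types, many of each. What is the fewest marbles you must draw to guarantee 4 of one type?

22

You could draw 3 of every type without reaching 4 of any — 21 in all.
One more forces 4 of some type, so 21 + 1 = 22.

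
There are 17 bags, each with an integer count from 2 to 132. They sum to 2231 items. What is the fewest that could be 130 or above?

13

Each value short of 130 is at most 129, costing at least 132 − 129 = 3 against the maximum total of 2244.
We can afford to lose at most 2244 − 2231 = 13, so at most ⌊13/3⌋ = 4 fall short, and at least 13 are ≥ 130.
Exactly 13 works: 13 values at 132 and 4 at 129 total 2232; lower one of the high values by 1 (still ≥ 130) to hit 2231.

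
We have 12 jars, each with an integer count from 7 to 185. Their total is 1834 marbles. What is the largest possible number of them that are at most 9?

Each value at 9 or below falls at least 185 − 9 = 176 short of the ceiling 185.
The ceiling total is 12 × 185 = 2220, and we need 1834, so at most ⌊(2220 − 1834)/176⌋ = 2 can be that low.
k = 2 is achieved by 2 values at 9 and 10 at 185, total 1868; lower one of the 185's by 34 (still > 9) to reach 1834.

2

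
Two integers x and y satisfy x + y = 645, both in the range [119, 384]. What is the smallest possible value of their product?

100224

For a fixed sum, xy is smallest when x and y are as far apart as possible.
At the endpoint x = 261, y = 645 − 261 = 384, so xy = 261 × 384 = 100224.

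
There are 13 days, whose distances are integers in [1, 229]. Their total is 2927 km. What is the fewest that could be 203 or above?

12

Suppose at most 13 − j of them reach 203; then j values are ≤ 202 and the rest ≤ 229.
The total is then ≤ 202·j + 229·(13 − j) = 2977 − 27j. For this to be ≥ 2927 we need j ≤ 1, so at least 13 − 1 = 12 must reach 203.
Exactly 12 works: 12 values at 229 and 1 at 202 total 2950; lower one of the high values by 23 (still ≥ 203) to hit 2927.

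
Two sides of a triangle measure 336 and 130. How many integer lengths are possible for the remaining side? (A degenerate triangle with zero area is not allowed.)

259

The triangle inequality gives |336 − 130| < c < 336 + 130, i.e. 206 < c < 466.
So c can be any integer from 207 to 465: 259 values.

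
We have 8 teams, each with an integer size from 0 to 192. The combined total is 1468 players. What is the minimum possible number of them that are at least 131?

If only k of them are at least 131, the other 8 − k are at most 130, so the total is at most k·192 + (8 − k)·130.
This must reach 1468, so k·192 + (8 − k)·130 ≥ 1468, giving k ≥ 7.
Exactly 7 works: 7 values at 192 and 1 at 130 total 1474; lower one of the high values by 6 (still ≥ 131) to hit 1468.

7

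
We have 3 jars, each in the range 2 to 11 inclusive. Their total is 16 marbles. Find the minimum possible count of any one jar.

2

Minimizing one value means maximizing the remaining 2.
The other 2 can take up 2 × 11 = 22 ≥ 16 − 2, so one jar can sit at its floor of 2.
Achievable: one at 2 and the other 2 totalling 14, which fits since 2 × 2 ≤ 14 ≤ 2 × 11.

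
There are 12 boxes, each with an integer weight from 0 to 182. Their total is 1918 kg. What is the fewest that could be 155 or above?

3

Suppose at most 12 − j of them reach 155; then j values are ≤ 154 and the rest ≤ 182.
The total is then ≤ 154·j + 182·(12 − j) = 2184 − 28j. For this to be ≥ 1918 we need j ≤ 9, so at least 12 − 9 = 3 must reach 155.
Exactly 3 works: 3 values at 182 and 9 at 154 total 1932; lower one of the high values by 14 (still ≥ 155) to hit 1918.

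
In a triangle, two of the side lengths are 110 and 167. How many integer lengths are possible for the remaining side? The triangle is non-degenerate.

219

The triangle inequality gives |110 − 167| < c < 110 + 167, i.e. 57 < c < 277.
So c can be any integer from 58 to 276: 219 values.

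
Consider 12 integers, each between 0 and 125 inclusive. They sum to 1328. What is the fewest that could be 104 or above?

5

If only k of them are at least 104, the other 12 − k are at most 103, so the total is at most k·125 + (12 − k)·103.
This must reach 1328, so k·125 + (12 − k)·103 ≥ 1328, giving k ≥ 5.
Exactly 5 works: 5 values at 125 and 7 at 103 total 1346; lower one of the high values by 18 (still ≥ 104) to hit 1328.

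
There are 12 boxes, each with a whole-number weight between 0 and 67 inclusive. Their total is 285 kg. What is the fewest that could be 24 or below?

Let j be the number exceeding 24. Then the total is ≥ 25·j + 0·(12 − j) = 0 + 25j.
So 25j ≤ 285 and j ≤ 11; hence at least 12 − 11 = 1 are ≤ 24.
Exactly 1 works: 1 value at 0 and 11 at 25 total 275; raise one of the low values by 10 (still ≤ 24) to hit 285.

1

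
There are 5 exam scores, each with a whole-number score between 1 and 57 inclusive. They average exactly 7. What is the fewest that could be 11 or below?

3

The total is 5 × 7 = 35.
Let j be the number exceeding 11. Then the total is ≥ 12·j + 1·(5 − j) = 5 + 11j.
So 11j ≤ 30 and j ≤ 2; hence at least 5 − 2 = 3 are ≤ 11.
Exactly 3 works: 3 values at 1 and 2 at 12 total 27; raise one of the low values by 8 (still ≤ 11) to hit 35.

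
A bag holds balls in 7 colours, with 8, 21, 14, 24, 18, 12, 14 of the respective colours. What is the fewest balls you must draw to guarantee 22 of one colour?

109

In the worst case you take as many as possible of each colour without reaching 22: 8 + 21 + 14 + 21 + 18 + 12 + 14 = 108.
The next one must give 22 of some colour, so 108 + 1 = 109.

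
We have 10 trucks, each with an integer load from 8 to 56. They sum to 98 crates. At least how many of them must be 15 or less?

Let j be the number exceeding 15. Then the total is ≥ 16·j + 8·(10 − j) = 80 + 8j.
So 8j ≤ 18 and j ≤ 2; hence at least 10 − 2 = 8 are ≤ 15.
Exactly 8 works: 8 values at 8 and 2 at 16 total 96; raise one of the low values by 2 (still ≤ 15) to hit 98.

8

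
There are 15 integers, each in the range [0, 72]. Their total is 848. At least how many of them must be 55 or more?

3

If only k of them are at least 55, the other 15 − k are at most 54, so the total is at most k·72 + (15 − k)·54.
This must reach 848, so k·72 + (15 − k)·54 ≥ 848, giving k ≥ 3.
Exactly 3 works: 3 values at 72 and 12 at 54 total 864; lower one of the high values by 16 (still ≥ 55) to hit 848.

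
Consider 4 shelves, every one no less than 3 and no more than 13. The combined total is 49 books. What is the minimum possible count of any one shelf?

10

Minimizing one value means maximizing the remaining 3.
The other 3 contribute at most 3 × 13 = 39, leaving at least 49 − 39 = 10.
Since 10 ≥ 3, this is achievable: one at 10 and 3 at 13.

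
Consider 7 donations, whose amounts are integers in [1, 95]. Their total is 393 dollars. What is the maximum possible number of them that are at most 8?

3

Suppose k of them are at most 8. Those contribute at most 8 each and the rest at most 95 each.
So the total is at most 8k + 95(7 − k) = 665 − 87k. This must still be ≥ 393, so k ≤ 3.
k = 3 is achieved by 3 values at 8 and 4 at 95, total 404; lower one of the 95's by 11 (still > 8) to reach 393.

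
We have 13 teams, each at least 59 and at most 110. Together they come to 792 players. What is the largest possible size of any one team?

84

To make one team as large as possible, make the other 12 as small as possible.
The other 12 contribute at least 12 × 59 = 708, leaving at most 792 − 708 = 84.
Since 84 ≤ 110, this is achievable: one at 84 and 12 at 59.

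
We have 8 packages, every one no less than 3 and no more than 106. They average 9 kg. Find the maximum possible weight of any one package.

51

Maximizing one value means minimizing the remaining 7.
The total is 8 × 9 = 72.
The other 7 contribute at least 7 × 3 = 21, leaving at most 72 − 21 = 51.
Since 51 ≤ 106, this is achievable: one at 51 and 7 at 3.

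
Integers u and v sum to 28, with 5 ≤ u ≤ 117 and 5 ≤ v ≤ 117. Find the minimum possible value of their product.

For a fixed sum, uv is smallest when u and v are as far apart as possible.
At the endpoint u = 5, v = 28 − 5 = 23, so uv = 5 × 23 = 115.

115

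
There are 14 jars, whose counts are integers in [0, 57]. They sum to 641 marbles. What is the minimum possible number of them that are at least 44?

Each value short of 44 is at most 43, costing at least 57 − 43 = 14 against the maximum total of 798.
We can afford to lose at most 798 − 641 = 157, so at most ⌊157/14⌋ = 11 fall short, and at least 3 are ≥ 44.
Exactly 3 works: 3 values at 57 and 11 at 43 total 644; lower one of the high values by 3 (still ≥ 44) to hit 641.

3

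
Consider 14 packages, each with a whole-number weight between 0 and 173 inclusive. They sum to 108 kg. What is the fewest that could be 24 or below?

Let j be the number exceeding 24. Then the total is ≥ 25·j + 0·(14 − j) = 0 + 25j.
So 25j ≤ 108 and j ≤ 4; hence at least 14 − 4 = 10 are ≤ 24.
Exactly 10 works: 10 values at 0 and 4 at 25 total 100; raise one of the low values by 8 (still ≤ 24) to hit 108.

10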